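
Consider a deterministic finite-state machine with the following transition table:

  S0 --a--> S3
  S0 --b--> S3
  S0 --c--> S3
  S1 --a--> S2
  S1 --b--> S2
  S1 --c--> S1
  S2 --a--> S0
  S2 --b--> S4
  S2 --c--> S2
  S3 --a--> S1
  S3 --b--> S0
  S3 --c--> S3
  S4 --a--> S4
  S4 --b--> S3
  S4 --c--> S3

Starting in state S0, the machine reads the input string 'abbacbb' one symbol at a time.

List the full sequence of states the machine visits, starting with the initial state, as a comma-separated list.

Answer: S0, S3, S0, S3, S1, S1, S2, S4

Derivation:
Start: S0
  read 'a': S0 --a--> S3
  read 'b': S3 --b--> S0
  read 'b': S0 --b--> S3
  read 'a': S3 --a--> S1
  read 'c': S1 --c--> S1
  read 'b': S1 --b--> S2
  read 'b': S2 --b--> S4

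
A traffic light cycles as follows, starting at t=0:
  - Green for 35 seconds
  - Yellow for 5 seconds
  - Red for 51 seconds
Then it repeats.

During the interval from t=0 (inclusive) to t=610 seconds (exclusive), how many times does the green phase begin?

Cycle = 35+5+51 = 91s
green phase starts at t = k*91 + 0 for k=0,1,2,...
Need k*91+0 < 610 → k < 6.703
k ∈ {0, ..., 6} → 7 starts

Answer: 7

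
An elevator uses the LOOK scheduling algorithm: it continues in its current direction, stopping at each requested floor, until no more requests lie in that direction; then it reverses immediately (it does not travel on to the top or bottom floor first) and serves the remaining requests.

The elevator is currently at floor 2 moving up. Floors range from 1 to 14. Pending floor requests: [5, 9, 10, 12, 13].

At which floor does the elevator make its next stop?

Current floor: 2, direction: up
Requests above: [5, 9, 10, 12, 13]
Requests below: []
Moving up and requests lie above → nearest above is min([5, 9, 10, 12, 13]) = 5

Answer: 5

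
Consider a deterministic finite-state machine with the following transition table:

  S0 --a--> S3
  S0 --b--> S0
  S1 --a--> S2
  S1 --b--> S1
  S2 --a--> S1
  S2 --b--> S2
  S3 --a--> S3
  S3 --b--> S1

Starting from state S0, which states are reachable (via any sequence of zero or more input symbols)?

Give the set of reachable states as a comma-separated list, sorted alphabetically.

Answer: S0, S1, S2, S3

Derivation:
BFS from S0:
  visit S0: S0--a-->S3 (new), S0--b-->S0 (seen)
  visit S3: S3--a-->S3 (seen), S3--b-->S1 (new)
  visit S1: S1--a-->S2 (new), S1--b-->S1 (seen)
  visit S2: S2--a-->S1 (seen), S2--b-->S2 (seen)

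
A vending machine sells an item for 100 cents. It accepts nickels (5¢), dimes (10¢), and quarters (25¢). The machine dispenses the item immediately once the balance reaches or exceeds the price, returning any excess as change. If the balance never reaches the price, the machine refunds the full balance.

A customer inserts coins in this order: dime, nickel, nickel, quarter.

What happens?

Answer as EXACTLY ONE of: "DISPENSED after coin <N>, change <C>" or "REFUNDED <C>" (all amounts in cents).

Price: 100¢
Coin 1 (dime, 10¢): balance = 10¢
Coin 2 (nickel, 5¢): balance = 15¢
Coin 3 (nickel, 5¢): balance = 20¢
Coin 4 (quarter, 25¢): balance = 45¢
All coins inserted, balance 45¢ < price 100¢ → REFUND 45¢

Answer: REFUNDED 45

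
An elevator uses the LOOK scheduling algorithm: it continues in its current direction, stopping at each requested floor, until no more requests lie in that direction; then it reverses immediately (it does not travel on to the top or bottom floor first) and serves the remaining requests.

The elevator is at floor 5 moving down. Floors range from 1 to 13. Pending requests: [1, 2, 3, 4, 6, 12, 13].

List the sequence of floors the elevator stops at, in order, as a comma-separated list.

Answer: 4, 3, 2, 1, 6, 12, 13

Derivation:
Current: 5, moving DOWN
Serve below first (descending): [4, 3, 2, 1]
Then reverse, serve above (ascending): [6, 12, 13]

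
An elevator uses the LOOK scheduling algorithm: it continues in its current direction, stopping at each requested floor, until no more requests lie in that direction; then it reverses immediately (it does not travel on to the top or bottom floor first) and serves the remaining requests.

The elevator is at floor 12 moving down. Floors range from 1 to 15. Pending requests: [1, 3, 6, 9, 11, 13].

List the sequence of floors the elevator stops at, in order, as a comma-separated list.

Answer: 11, 9, 6, 3, 1, 13

Derivation:
Current: 12, moving DOWN
Serve below first (descending): [11, 9, 6, 3, 1]
Then reverse, serve above (ascending): [13]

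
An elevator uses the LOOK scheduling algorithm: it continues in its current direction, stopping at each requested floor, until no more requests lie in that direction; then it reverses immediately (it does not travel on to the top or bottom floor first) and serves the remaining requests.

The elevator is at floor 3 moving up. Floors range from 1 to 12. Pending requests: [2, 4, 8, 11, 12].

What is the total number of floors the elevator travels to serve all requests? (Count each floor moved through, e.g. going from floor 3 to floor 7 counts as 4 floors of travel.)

Answer: 19

Derivation:
Start at floor 3 moving up, LOOK stop order: [4, 8, 11, 12, 2]
  3 → 4: |4-3| = 1, total = 1
  4 → 8: |8-4| = 4, total = 5
  8 → 11: |11-8| = 3, total = 8
  11 → 12: |12-11| = 1, total = 9
  12 → 2: |2-12| = 10, total = 19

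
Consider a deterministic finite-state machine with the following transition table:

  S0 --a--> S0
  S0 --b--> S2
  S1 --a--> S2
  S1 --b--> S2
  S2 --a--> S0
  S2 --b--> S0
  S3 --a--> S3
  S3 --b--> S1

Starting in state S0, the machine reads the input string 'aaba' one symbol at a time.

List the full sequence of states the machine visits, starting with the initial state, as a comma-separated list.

Answer: S0, S0, S0, S2, S0

Derivation:
Start: S0
  read 'a': S0 --a--> S0
  read 'a': S0 --a--> S0
  read 'b': S0 --b--> S2
  read 'a': S2 --a--> S0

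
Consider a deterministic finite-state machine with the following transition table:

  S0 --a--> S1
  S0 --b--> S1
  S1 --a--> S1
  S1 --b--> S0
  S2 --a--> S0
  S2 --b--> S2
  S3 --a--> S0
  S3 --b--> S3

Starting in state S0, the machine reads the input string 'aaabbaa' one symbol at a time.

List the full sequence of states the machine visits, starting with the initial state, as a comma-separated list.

Answer: S0, S1, S1, S1, S0, S1, S1, S1

Derivation:
Start: S0
  read 'a': S0 --a--> S1
  read 'a': S1 --a--> S1
  read 'a': S1 --a--> S1
  read 'b': S1 --b--> S0
  read 'b': S0 --b--> S1
  read 'a': S1 --a--> S1
  read 'a': S1 --a--> S1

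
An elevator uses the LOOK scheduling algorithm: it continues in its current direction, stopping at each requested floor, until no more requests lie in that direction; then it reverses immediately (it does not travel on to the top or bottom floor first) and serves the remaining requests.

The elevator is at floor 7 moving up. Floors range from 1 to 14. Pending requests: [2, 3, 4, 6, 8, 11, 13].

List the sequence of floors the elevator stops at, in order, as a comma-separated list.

Answer: 8, 11, 13, 6, 4, 3, 2

Derivation:
Current: 7, moving UP
Serve above first (ascending): [8, 11, 13]
Then reverse, serve below (descending): [6, 4, 3, 2]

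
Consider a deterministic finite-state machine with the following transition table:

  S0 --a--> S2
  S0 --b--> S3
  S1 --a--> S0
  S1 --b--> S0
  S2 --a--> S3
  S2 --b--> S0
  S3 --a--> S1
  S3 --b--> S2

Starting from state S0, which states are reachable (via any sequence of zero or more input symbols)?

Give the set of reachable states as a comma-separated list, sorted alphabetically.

BFS from S0:
  visit S0: S0--a-->S2 (new), S0--b-->S3 (new)
  visit S2: S2--a-->S3 (seen), S2--b-->S0 (seen)
  visit S3: S3--a-->S1 (new), S3--b-->S2 (seen)
  visit S1: S1--a-->S0 (seen), S1--b-->S0 (seen)

Answer: S0, S1, S2, S3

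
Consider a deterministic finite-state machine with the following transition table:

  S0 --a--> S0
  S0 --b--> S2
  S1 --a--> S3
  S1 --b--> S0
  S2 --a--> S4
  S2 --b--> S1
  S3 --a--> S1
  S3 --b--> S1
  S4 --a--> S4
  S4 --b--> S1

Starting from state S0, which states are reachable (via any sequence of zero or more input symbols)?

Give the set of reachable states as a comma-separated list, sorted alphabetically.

Answer: S0, S1, S2, S3, S4

Derivation:
BFS from S0:
  visit S0: S0--a-->S0 (seen), S0--b-->S2 (new)
  visit S2: S2--a-->S4 (new), S2--b-->S1 (new)
  visit S4: S4--a-->S4 (seen), S4--b-->S1 (seen)
  visit S1: S1--a-->S3 (new), S1--b-->S0 (seen)
  visit S3: S3--a-->S1 (seen), S3--b-->S1 (seen)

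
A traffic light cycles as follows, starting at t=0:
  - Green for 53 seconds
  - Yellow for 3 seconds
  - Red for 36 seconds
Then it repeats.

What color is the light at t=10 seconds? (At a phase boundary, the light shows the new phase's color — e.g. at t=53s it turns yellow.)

Answer: green

Derivation:
Cycle length = 53 + 3 + 36 = 92s
t = 10, phase_t = 10 mod 92 = 10
10 < 53 (green end) → GREEN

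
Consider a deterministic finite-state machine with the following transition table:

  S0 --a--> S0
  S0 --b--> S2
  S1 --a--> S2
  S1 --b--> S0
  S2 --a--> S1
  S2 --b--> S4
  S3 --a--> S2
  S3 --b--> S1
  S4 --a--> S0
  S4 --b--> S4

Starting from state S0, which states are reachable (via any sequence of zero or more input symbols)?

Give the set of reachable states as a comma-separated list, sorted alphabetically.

BFS from S0:
  visit S0: S0--a-->S0 (seen), S0--b-->S2 (new)
  visit S2: S2--a-->S1 (new), S2--b-->S4 (new)
  visit S1: S1--a-->S2 (seen), S1--b-->S0 (seen)
  visit S4: S4--a-->S0 (seen), S4--b-->S4 (seen)

Answer: S0, S1, S2, S4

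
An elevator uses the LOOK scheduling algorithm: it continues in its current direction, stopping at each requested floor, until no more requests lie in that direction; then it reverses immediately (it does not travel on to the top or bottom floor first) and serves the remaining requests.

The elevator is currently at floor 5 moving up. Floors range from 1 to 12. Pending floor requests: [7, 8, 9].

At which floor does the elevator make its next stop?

Answer: 7

Derivation:
Current floor: 5, direction: up
Requests above: [7, 8, 9]
Requests below: []
Moving up and requests lie above → nearest above is min([7, 8, 9]) = 7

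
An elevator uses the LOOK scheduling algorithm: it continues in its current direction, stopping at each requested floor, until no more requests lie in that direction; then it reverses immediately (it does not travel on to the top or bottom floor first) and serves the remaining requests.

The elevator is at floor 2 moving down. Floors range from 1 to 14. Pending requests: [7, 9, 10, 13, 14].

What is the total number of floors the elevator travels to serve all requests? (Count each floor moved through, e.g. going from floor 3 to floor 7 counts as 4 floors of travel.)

Answer: 12

Derivation:
Start at floor 2 moving down, LOOK stop order: [7, 9, 10, 13, 14]
  2 → 7: |7-2| = 5, total = 5
  7 → 9: |9-7| = 2, total = 7
  9 → 10: |10-9| = 1, total = 8
  10 → 13: |13-10| = 3, total = 11
  13 → 14: |14-13| = 1, total = 12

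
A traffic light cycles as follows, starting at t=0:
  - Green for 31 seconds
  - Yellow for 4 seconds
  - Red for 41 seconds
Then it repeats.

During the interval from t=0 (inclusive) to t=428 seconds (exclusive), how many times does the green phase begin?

Cycle = 31+4+41 = 76s
green phase starts at t = k*76 + 0 for k=0,1,2,...
Need k*76+0 < 428 → k < 5.632
k ∈ {0, ..., 5} → 6 starts

Answer: 6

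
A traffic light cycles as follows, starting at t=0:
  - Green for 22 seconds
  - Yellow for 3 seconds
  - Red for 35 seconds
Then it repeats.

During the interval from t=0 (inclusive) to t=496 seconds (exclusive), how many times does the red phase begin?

Cycle = 22+3+35 = 60s
red phase starts at t = k*60 + 25 for k=0,1,2,...
Need k*60+25 < 496 → k < 7.850
k ∈ {0, ..., 7} → 8 starts

Answer: 8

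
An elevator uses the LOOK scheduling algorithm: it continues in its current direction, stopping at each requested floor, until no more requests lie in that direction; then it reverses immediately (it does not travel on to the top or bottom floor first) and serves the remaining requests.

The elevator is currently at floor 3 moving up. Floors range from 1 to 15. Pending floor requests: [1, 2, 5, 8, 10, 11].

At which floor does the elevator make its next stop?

Current floor: 3, direction: up
Requests above: [5, 8, 10, 11]
Requests below: [1, 2]
Moving up and requests lie above → nearest above is min([5, 8, 10, 11]) = 5

Answer: 5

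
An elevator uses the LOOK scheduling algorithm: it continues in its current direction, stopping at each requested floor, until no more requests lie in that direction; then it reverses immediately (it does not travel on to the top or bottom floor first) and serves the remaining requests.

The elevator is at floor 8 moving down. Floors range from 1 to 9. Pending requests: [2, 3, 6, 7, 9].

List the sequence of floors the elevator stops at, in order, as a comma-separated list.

Current: 8, moving DOWN
Serve below first (descending): [7, 6, 3, 2]
Then reverse, serve above (ascending): [9]

Answer: 7, 6, 3, 2, 9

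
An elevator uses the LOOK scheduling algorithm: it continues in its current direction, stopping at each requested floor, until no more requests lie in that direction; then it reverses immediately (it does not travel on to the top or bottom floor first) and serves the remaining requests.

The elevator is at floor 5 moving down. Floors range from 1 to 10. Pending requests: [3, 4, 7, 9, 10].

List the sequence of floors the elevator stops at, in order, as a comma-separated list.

Current: 5, moving DOWN
Serve below first (descending): [4, 3]
Then reverse, serve above (ascending): [7, 9, 10]

Answer: 4, 3, 7, 9, 10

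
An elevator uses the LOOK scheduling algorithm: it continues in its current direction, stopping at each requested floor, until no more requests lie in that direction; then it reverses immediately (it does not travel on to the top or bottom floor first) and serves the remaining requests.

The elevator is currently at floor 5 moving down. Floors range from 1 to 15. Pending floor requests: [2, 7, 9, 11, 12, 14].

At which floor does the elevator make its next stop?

Answer: 2

Derivation:
Current floor: 5, direction: down
Requests above: [7, 9, 11, 12, 14]
Requests below: [2]
Moving down and requests lie below → nearest below is max([2]) = 2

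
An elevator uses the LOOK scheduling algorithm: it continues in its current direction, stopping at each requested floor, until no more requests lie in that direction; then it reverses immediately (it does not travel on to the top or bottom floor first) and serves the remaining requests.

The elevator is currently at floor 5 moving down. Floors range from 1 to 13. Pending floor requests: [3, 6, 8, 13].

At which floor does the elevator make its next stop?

Answer: 3

Derivation:
Current floor: 5, direction: down
Requests above: [6, 8, 13]
Requests below: [3]
Moving down and requests lie below → nearest below is max([3]) = 3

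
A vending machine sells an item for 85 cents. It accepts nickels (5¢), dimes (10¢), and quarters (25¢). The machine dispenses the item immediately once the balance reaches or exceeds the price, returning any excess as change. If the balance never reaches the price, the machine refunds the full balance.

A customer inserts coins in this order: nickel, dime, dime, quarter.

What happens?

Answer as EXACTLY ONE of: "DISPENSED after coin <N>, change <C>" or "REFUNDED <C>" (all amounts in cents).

Price: 85¢
Coin 1 (nickel, 5¢): balance = 5¢
Coin 2 (dime, 10¢): balance = 15¢
Coin 3 (dime, 10¢): balance = 25¢
Coin 4 (quarter, 25¢): balance = 50¢
All coins inserted, balance 50¢ < price 85¢ → REFUND 50¢

Answer: REFUNDED 50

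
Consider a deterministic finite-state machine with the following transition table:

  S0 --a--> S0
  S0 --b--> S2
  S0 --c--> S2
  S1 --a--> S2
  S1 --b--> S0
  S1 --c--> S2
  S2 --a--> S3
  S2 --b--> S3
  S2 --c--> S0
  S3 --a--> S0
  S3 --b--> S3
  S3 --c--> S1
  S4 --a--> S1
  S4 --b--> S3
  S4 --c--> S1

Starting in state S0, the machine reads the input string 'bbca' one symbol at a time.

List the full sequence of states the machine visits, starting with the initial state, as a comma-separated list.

Answer: S0, S2, S3, S1, S2

Derivation:
Start: S0
  read 'b': S0 --b--> S2
  read 'b': S2 --b--> S3
  read 'c': S3 --c--> S1
  read 'a': S1 --a--> S2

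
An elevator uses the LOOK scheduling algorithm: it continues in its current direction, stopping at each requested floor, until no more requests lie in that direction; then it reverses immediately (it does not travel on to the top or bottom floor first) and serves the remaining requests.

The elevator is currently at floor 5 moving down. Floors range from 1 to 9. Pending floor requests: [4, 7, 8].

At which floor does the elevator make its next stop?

Current floor: 5, direction: down
Requests above: [7, 8]
Requests below: [4]
Moving down and requests lie below → nearest below is max([4]) = 4

Answer: 4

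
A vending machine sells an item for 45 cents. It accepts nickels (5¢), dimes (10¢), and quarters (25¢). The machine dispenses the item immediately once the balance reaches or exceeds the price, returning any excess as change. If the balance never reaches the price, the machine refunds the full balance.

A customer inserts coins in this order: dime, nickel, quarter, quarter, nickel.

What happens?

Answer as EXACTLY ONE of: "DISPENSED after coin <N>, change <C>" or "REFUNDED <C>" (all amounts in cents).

Price: 45¢
Coin 1 (dime, 10¢): balance = 10¢
Coin 2 (nickel, 5¢): balance = 15¢
Coin 3 (quarter, 25¢): balance = 40¢
Coin 4 (quarter, 25¢): balance = 65¢
  → balance >= price → DISPENSE, change = 65 - 45 = 20¢

Answer: DISPENSED after coin 4, change 20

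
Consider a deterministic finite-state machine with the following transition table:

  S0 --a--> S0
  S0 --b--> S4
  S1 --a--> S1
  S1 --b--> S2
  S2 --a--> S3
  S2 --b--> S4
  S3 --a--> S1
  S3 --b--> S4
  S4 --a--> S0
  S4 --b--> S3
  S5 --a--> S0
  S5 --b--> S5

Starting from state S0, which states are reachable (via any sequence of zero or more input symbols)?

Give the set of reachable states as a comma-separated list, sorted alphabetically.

Answer: S0, S1, S2, S3, S4

Derivation:
BFS from S0:
  visit S0: S0--a-->S0 (seen), S0--b-->S4 (new)
  visit S4: S4--a-->S0 (seen), S4--b-->S3 (new)
  visit S3: S3--a-->S1 (new), S3--b-->S4 (seen)
  visit S1: S1--a-->S1 (seen), S1--b-->S2 (new)
  visit S2: S2--a-->S3 (seen), S2--b-->S4 (seen)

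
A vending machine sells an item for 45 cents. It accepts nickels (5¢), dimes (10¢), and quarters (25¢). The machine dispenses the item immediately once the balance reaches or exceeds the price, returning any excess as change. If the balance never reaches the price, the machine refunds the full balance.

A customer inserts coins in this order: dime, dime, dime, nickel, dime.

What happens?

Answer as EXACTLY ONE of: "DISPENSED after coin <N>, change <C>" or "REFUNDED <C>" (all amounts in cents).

Price: 45¢
Coin 1 (dime, 10¢): balance = 10¢
Coin 2 (dime, 10¢): balance = 20¢
Coin 3 (dime, 10¢): balance = 30¢
Coin 4 (nickel, 5¢): balance = 35¢
Coin 5 (dime, 10¢): balance = 45¢
  → balance >= price → DISPENSE, change = 45 - 45 = 0¢

Answer: DISPENSED after coin 5, change 0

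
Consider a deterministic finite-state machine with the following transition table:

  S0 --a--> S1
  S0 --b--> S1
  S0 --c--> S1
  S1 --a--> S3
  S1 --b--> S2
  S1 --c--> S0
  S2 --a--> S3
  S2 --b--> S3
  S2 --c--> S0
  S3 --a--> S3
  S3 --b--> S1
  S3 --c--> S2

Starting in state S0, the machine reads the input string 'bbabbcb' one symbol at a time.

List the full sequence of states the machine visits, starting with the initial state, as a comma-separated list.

Start: S0
  read 'b': S0 --b--> S1
  read 'b': S1 --b--> S2
  read 'a': S2 --a--> S3
  read 'b': S3 --b--> S1
  read 'b': S1 --b--> S2
  read 'c': S2 --c--> S0
  read 'b': S0 --b--> S1

Answer: S0, S1, S2, S3, S1, S2, S0, S1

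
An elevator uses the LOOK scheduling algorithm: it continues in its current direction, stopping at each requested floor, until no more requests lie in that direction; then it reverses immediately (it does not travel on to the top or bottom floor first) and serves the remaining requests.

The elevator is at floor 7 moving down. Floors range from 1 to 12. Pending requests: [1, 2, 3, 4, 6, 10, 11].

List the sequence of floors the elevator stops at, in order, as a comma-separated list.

Answer: 6, 4, 3, 2, 1, 10, 11

Derivation:
Current: 7, moving DOWN
Serve below first (descending): [6, 4, 3, 2, 1]
Then reverse, serve above (ascending): [10, 11]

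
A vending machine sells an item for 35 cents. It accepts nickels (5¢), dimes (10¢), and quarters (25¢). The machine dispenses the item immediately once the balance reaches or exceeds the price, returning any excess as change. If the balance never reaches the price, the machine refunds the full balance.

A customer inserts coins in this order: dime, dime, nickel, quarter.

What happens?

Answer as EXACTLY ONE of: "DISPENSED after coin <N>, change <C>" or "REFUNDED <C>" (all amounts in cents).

Price: 35¢
Coin 1 (dime, 10¢): balance = 10¢
Coin 2 (dime, 10¢): balance = 20¢
Coin 3 (nickel, 5¢): balance = 25¢
Coin 4 (quarter, 25¢): balance = 50¢
  → balance >= price → DISPENSE, change = 50 - 35 = 15¢

Answer: DISPENSED after coin 4, change 15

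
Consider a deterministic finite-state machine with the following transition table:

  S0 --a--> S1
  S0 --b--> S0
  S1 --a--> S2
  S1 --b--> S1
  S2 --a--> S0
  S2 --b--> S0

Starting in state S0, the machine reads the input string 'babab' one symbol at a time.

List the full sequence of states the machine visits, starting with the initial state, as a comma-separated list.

Start: S0
  read 'b': S0 --b--> S0
  read 'a': S0 --a--> S1
  read 'b': S1 --b--> S1
  read 'a': S1 --a--> S2
  read 'b': S2 --b--> S0

Answer: S0, S0, S1, S1, S2, S0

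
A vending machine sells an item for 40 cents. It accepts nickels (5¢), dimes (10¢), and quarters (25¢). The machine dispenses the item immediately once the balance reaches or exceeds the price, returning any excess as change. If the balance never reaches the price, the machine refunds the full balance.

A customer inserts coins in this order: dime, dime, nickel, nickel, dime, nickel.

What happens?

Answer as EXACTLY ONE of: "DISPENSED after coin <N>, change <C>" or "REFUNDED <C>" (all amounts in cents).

Answer: DISPENSED after coin 5, change 0

Derivation:
Price: 40¢
Coin 1 (dime, 10¢): balance = 10¢
Coin 2 (dime, 10¢): balance = 20¢
Coin 3 (nickel, 5¢): balance = 25¢
Coin 4 (nickel, 5¢): balance = 30¢
Coin 5 (dime, 10¢): balance = 40¢
  → balance >= price → DISPENSE, change = 40 - 40 = 0¢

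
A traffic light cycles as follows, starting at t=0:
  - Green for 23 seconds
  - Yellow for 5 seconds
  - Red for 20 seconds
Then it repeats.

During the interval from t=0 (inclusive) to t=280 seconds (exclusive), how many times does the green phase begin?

Cycle = 23+5+20 = 48s
green phase starts at t = k*48 + 0 for k=0,1,2,...
Need k*48+0 < 280 → k < 5.833
k ∈ {0, ..., 5} → 6 starts

Answer: 6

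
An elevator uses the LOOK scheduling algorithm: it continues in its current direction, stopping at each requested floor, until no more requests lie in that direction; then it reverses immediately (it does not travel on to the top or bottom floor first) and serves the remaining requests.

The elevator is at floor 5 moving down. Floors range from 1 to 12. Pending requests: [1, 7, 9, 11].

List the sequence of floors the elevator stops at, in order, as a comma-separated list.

Answer: 1, 7, 9, 11

Derivation:
Current: 5, moving DOWN
Serve below first (descending): [1]
Then reverse, serve above (ascending): [7, 9, 11]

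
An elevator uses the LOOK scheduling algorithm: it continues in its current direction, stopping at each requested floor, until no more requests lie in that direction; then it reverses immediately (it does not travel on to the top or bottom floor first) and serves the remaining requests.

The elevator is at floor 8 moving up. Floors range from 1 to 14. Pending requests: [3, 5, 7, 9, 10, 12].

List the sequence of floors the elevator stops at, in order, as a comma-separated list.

Current: 8, moving UP
Serve above first (ascending): [9, 10, 12]
Then reverse, serve below (descending): [7, 5, 3]

Answer: 9, 10, 12, 7, 5, 3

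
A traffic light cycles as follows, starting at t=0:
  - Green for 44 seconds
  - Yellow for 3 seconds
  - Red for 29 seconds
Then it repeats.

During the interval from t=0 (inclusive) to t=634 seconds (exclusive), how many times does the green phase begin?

Cycle = 44+3+29 = 76s
green phase starts at t = k*76 + 0 for k=0,1,2,...
Need k*76+0 < 634 → k < 8.342
k ∈ {0, ..., 8} → 9 starts

Answer: 9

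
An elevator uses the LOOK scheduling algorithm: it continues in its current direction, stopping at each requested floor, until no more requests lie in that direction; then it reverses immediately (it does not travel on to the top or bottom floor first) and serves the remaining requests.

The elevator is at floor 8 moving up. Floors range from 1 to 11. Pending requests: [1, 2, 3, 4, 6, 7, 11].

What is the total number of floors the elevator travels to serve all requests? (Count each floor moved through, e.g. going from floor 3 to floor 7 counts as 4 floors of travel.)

Answer: 13

Derivation:
Start at floor 8 moving up, LOOK stop order: [11, 7, 6, 4, 3, 2, 1]
  8 → 11: |11-8| = 3, total = 3
  11 → 7: |7-11| = 4, total = 7
  7 → 6: |6-7| = 1, total = 8
  6 → 4: |4-6| = 2, total = 10
  4 → 3: |3-4| = 1, total = 11
  3 → 2: |2-3| = 1, total = 12
  2 → 1: |1-2| = 1, total = 13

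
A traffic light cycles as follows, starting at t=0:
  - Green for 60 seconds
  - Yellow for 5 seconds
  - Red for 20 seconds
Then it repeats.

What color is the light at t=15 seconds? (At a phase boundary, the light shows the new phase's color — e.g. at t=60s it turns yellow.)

Answer: green

Derivation:
Cycle length = 60 + 5 + 20 = 85s
t = 15, phase_t = 15 mod 85 = 15
15 < 60 (green end) → GREEN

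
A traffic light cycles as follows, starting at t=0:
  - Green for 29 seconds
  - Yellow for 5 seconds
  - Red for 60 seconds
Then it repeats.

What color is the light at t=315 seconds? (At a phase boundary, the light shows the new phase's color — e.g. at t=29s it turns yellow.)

Cycle length = 29 + 5 + 60 = 94s
t = 315, phase_t = 315 mod 94 = 33
29 <= 33 < 34 (yellow end) → YELLOW

Answer: yellow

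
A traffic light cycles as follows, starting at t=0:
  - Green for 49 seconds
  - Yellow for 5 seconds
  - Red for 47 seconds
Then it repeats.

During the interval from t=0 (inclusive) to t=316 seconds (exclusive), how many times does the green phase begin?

Answer: 4

Derivation:
Cycle = 49+5+47 = 101s
green phase starts at t = k*101 + 0 for k=0,1,2,...
Need k*101+0 < 316 → k < 3.129
k ∈ {0, ..., 3} → 4 starts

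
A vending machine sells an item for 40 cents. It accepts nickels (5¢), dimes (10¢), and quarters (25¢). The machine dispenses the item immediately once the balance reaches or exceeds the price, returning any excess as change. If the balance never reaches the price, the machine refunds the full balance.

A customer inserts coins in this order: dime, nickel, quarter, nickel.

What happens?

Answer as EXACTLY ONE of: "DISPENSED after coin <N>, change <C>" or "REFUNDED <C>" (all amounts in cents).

Answer: DISPENSED after coin 3, change 0

Derivation:
Price: 40¢
Coin 1 (dime, 10¢): balance = 10¢
Coin 2 (nickel, 5¢): balance = 15¢
Coin 3 (quarter, 25¢): balance = 40¢
  → balance >= price → DISPENSE, change = 40 - 40 = 0¢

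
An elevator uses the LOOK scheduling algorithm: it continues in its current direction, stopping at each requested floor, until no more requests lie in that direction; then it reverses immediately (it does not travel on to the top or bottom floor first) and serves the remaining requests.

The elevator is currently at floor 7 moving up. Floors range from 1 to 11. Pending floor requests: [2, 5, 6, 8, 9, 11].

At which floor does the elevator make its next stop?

Current floor: 7, direction: up
Requests above: [8, 9, 11]
Requests below: [2, 5, 6]
Moving up and requests lie above → nearest above is min([8, 9, 11]) = 8

Answer: 8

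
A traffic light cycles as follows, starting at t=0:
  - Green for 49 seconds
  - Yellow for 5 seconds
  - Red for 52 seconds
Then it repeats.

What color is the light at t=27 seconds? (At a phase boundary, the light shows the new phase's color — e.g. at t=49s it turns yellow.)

Answer: green

Derivation:
Cycle length = 49 + 5 + 52 = 106s
t = 27, phase_t = 27 mod 106 = 27
27 < 49 (green end) → GREEN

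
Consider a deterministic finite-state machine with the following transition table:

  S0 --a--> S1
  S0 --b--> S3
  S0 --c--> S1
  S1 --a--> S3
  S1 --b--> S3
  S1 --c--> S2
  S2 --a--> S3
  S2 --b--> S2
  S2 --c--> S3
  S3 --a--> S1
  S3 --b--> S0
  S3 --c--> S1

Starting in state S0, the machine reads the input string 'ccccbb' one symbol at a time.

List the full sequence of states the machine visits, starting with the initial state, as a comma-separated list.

Start: S0
  read 'c': S0 --c--> S1
  read 'c': S1 --c--> S2
  read 'c': S2 --c--> S3
  read 'c': S3 --c--> S1
  read 'b': S1 --b--> S3
  read 'b': S3 --b--> S0

Answer: S0, S1, S2, S3, S1, S3, S0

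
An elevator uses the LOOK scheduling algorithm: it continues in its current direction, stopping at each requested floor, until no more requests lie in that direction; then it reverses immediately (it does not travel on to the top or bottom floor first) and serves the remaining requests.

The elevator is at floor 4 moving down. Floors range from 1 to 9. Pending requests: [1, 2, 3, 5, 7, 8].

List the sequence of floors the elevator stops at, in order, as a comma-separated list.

Current: 4, moving DOWN
Serve below first (descending): [3, 2, 1]
Then reverse, serve above (ascending): [5, 7, 8]

Answer: 3, 2, 1, 5, 7, 8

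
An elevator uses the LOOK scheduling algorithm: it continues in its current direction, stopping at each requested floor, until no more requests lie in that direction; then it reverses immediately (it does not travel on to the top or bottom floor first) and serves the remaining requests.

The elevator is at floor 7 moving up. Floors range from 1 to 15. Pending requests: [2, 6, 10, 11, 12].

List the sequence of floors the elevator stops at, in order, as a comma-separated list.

Current: 7, moving UP
Serve above first (ascending): [10, 11, 12]
Then reverse, serve below (descending): [6, 2]

Answer: 10, 11, 12, 6, 2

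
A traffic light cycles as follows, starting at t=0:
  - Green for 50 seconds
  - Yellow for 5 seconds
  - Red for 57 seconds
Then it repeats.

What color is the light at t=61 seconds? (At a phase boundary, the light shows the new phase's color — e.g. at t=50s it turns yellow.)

Cycle length = 50 + 5 + 57 = 112s
t = 61, phase_t = 61 mod 112 = 61
61 >= 55 → RED

Answer: red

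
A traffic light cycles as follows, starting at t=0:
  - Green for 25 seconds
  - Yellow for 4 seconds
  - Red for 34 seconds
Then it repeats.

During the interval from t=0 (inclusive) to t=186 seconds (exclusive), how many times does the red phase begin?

Answer: 3

Derivation:
Cycle = 25+4+34 = 63s
red phase starts at t = k*63 + 29 for k=0,1,2,...
Need k*63+29 < 186 → k < 2.492
k ∈ {0, ..., 2} → 3 starts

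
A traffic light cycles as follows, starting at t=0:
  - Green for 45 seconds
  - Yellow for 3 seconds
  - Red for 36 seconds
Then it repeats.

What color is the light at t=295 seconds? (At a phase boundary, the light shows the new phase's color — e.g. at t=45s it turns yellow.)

Cycle length = 45 + 3 + 36 = 84s
t = 295, phase_t = 295 mod 84 = 43
43 < 45 (green end) → GREEN

Answer: green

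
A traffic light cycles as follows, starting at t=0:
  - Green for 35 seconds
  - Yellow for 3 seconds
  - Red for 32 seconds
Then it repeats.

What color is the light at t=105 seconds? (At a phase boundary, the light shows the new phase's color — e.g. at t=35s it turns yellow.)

Answer: yellow

Derivation:
Cycle length = 35 + 3 + 32 = 70s
t = 105, phase_t = 105 mod 70 = 35
35 <= 35 < 38 (yellow end) → YELLOW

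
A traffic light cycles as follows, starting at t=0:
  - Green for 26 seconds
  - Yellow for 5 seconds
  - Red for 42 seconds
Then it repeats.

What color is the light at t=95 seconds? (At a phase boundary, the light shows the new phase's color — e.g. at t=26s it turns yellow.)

Cycle length = 26 + 5 + 42 = 73s
t = 95, phase_t = 95 mod 73 = 22
22 < 26 (green end) → GREEN

Answer: green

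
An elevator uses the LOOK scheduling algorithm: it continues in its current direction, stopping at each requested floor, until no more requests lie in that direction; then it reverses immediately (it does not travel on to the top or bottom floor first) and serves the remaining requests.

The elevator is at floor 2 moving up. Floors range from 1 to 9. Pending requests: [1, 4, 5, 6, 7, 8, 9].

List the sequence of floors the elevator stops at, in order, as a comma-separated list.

Current: 2, moving UP
Serve above first (ascending): [4, 5, 6, 7, 8, 9]
Then reverse, serve below (descending): [1]

Answer: 4, 5, 6, 7, 8, 9, 1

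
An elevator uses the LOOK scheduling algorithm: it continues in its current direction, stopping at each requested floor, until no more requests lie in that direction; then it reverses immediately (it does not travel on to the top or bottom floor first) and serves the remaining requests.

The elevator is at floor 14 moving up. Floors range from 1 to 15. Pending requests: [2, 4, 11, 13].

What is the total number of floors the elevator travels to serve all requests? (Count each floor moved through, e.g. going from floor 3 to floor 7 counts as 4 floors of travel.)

Answer: 12

Derivation:
Start at floor 14 moving up, LOOK stop order: [13, 11, 4, 2]
  14 → 13: |13-14| = 1, total = 1
  13 → 11: |11-13| = 2, total = 3
  11 → 4: |4-11| = 7, total = 10
  4 → 2: |2-4| = 2, total = 12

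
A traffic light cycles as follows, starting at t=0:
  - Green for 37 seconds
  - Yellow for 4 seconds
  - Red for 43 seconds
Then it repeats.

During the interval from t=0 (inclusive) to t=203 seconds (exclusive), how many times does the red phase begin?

Answer: 2

Derivation:
Cycle = 37+4+43 = 84s
red phase starts at t = k*84 + 41 for k=0,1,2,...
Need k*84+41 < 203 → k < 1.929
k ∈ {0, ..., 1} → 2 starts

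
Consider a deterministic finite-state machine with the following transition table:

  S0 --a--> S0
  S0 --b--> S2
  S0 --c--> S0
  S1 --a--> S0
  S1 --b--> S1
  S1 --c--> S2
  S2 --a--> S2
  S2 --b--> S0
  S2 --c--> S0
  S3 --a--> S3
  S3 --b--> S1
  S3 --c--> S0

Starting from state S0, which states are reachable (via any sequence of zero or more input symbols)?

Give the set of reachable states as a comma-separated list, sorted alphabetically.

BFS from S0:
  visit S0: S0--a-->S0 (seen), S0--b-->S2 (new), S0--c-->S0 (seen)
  visit S2: S2--a-->S2 (seen), S2--b-->S0 (seen), S2--c-->S0 (seen)

Answer: S0, S2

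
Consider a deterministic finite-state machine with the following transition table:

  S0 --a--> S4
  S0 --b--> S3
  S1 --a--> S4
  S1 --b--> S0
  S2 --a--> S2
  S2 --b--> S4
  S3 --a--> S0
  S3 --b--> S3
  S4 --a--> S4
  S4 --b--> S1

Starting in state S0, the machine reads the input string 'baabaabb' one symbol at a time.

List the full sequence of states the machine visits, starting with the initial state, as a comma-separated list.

Answer: S0, S3, S0, S4, S1, S4, S4, S1, S0

Derivation:
Start: S0
  read 'b': S0 --b--> S3
  read 'a': S3 --a--> S0
  read 'a': S0 --a--> S4
  read 'b': S4 --b--> S1
  read 'a': S1 --a--> S4
  read 'a': S4 --a--> S4
  read 'b': S4 --b--> S1
  read 'b': S1 --b--> S0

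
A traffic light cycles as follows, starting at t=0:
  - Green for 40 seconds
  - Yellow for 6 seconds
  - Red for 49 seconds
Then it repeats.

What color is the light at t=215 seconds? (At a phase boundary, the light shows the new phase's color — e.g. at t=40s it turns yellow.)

Cycle length = 40 + 6 + 49 = 95s
t = 215, phase_t = 215 mod 95 = 25
25 < 40 (green end) → GREEN

Answer: green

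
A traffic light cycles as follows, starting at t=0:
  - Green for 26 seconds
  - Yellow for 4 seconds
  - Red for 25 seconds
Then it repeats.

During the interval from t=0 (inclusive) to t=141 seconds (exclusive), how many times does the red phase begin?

Cycle = 26+4+25 = 55s
red phase starts at t = k*55 + 30 for k=0,1,2,...
Need k*55+30 < 141 → k < 2.018
k ∈ {0, ..., 2} → 3 starts

Answer: 3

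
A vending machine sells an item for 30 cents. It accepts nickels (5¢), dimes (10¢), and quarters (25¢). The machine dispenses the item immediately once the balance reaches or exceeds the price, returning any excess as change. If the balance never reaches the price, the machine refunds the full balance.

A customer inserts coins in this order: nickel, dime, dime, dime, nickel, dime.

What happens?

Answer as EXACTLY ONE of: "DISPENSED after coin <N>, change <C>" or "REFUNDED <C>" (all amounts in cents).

Answer: DISPENSED after coin 4, change 5

Derivation:
Price: 30¢
Coin 1 (nickel, 5¢): balance = 5¢
Coin 2 (dime, 10¢): balance = 15¢
Coin 3 (dime, 10¢): balance = 25¢
Coin 4 (dime, 10¢): balance = 35¢
  → balance >= price → DISPENSE, change = 35 - 30 = 5¢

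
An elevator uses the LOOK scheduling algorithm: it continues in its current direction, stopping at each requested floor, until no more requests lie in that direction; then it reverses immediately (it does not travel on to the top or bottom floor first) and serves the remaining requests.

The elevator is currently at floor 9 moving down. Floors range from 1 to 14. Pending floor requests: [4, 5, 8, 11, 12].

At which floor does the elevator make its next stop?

Current floor: 9, direction: down
Requests above: [11, 12]
Requests below: [4, 5, 8]
Moving down and requests lie below → nearest below is max([4, 5, 8]) = 8

Answer: 8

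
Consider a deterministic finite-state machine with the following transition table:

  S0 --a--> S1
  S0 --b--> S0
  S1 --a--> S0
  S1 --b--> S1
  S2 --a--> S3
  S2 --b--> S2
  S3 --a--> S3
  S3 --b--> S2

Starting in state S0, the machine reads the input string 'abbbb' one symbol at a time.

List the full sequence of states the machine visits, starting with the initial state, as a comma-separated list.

Answer: S0, S1, S1, S1, S1, S1

Derivation:
Start: S0
  read 'a': S0 --a--> S1
  read 'b': S1 --b--> S1
  read 'b': S1 --b--> S1
  read 'b': S1 --b--> S1
  read 'b': S1 --b--> S1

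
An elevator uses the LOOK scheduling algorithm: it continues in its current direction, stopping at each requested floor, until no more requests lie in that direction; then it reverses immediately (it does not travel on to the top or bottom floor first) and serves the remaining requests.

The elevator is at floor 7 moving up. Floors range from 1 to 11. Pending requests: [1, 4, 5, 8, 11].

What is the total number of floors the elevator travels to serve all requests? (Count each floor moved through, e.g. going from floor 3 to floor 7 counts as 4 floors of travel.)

Answer: 14

Derivation:
Start at floor 7 moving up, LOOK stop order: [8, 11, 5, 4, 1]
  7 → 8: |8-7| = 1, total = 1
  8 → 11: |11-8| = 3, total = 4
  11 → 5: |5-11| = 6, total = 10
  5 → 4: |4-5| = 1, total = 11
  4 → 1: |1-4| = 3, total = 14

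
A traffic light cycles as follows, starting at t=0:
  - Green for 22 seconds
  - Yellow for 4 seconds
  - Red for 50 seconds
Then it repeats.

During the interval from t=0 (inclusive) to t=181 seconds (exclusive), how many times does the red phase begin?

Cycle = 22+4+50 = 76s
red phase starts at t = k*76 + 26 for k=0,1,2,...
Need k*76+26 < 181 → k < 2.039
k ∈ {0, ..., 2} → 3 starts

Answer: 3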